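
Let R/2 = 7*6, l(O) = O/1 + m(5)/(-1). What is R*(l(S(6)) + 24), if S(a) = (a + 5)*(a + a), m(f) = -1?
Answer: 13188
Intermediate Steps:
S(a) = 2*a*(5 + a) (S(a) = (5 + a)*(2*a) = 2*a*(5 + a))
l(O) = 1 + O (l(O) = O/1 - 1/(-1) = O*1 - 1*(-1) = O + 1 = 1 + O)
R = 84 (R = 2*(7*6) = 2*42 = 84)
R*(l(S(6)) + 24) = 84*((1 + 2*6*(5 + 6)) + 24) = 84*((1 + 2*6*11) + 24) = 84*((1 + 132) + 24) = 84*(133 + 24) = 84*157 = 13188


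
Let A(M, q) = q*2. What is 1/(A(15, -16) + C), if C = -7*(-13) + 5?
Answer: 1/64 ≈ 0.015625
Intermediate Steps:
A(M, q) = 2*q
C = 96 (C = 91 + 5 = 96)
1/(A(15, -16) + C) = 1/(2*(-16) + 96) = 1/(-32 + 96) = 1/64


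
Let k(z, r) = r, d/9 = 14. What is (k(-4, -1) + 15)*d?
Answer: 1764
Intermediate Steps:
d = 126 (d = 9*14 = 126)
(k(-4, -1) + 15)*d = (-1 + 15)*126 = 14*126 = 1764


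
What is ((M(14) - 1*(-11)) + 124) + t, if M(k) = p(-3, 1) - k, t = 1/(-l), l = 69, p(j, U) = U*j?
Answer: 8141/69 ≈ 117.99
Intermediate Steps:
t = -1/69 (t = 1/(-1*69) = 1/(-69) = -1/69 ≈ -0.014493)
M(k) = -3 - k (M(k) = 1*(-3) - k = -3 - k)
((M(14) - 1*(-11)) + 124) + t = (((-3 - 1*14) - 1*(-11)) + 124) - 1/69 = (((-3 - 14) + 11) + 124) - 1/69 = ((-17 + 11) + 124) - 1/69 = (-6 + 124) - 1/69 = 118 - 1/69 = 8141/69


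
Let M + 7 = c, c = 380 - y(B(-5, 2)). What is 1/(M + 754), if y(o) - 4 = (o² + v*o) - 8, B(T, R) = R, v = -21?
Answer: 1/1169 ≈ 0.00085543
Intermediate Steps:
y(o) = -4 + o² - 21*o (y(o) = 4 + ((o² - 21*o) - 8) = 4 + (-8 + o² - 21*o) = -4 + o² - 21*o)
c = 422 (c = 380 - (-4 + 2² - 21*2) = 380 - (-4 + 4 - 42) = 380 - 1*(-42) = 380 + 42 = 422)
M = 415 (M = -7 + 422 = 415)
1/(M + 754) = 1/(415 + 754) = 1/1169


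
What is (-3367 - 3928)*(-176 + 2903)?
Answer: -19893465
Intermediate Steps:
(-3367 - 3928)*(-176 + 2903) = -7295*2727 = -19893465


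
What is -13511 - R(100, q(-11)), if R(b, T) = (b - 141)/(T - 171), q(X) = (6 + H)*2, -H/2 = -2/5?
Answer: -10633362/787 ≈ -13511.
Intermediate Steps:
H = 4/5 (H = -(-4)/5 = -2*(-2/5) = 4/5 ≈ 0.80000)
q(X) = 68/5 (q(X) = (6 + 4/5)*2 = (34/5)*2 = 68/5)
R(b, T) = (-141 + b)/(-171 + T)
-13511 - R(100, q(-11)) = -13511 - (-141 + 100)/(-171 + 68/5) = -13511 - (-41)/(-787/5) = -13511 - (-5)*(-41)/787 = -13511 - 1*205/787 = -13511 - 205/787 = -10633362/787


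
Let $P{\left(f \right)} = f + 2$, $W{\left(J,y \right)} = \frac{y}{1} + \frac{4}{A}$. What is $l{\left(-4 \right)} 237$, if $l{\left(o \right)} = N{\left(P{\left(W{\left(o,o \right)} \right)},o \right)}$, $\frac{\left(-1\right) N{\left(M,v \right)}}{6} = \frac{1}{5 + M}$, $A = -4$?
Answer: $-711$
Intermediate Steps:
$W{\left(J,y \right)} = -1 + y$ ($W{\left(J,y \right)} = \frac{y}{1} + \frac{4}{-4} = y 1 + 4 \left(- \frac{1}{4}\right) = y - 1 = -1 + y$)
$P{\left(f \right)} = 2 + f$
$N{\left(M,v \right)} = - \frac{6}{5 + M}$
$l{\left(o \right)} = - \frac{6}{6 + o}$ ($l{\left(o \right)} = - \frac{6}{5 + \left(2 + \left(-1 + o\right)\right)} = - \frac{6}{5 + \left(1 + o\right)} = - \frac{6}{6 + o}$)
$l{\left(-4 \right)} 237 = - \frac{6}{6 - 4} \cdot 237 = - \frac{6}{2} \cdot 237 = \left(-6\right) \frac{1}{2} \cdot 237 = \left(-3\right) 237 = -711$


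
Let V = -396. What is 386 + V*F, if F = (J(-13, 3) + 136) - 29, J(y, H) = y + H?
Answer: -38026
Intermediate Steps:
J(y, H) = H + y
F = 97 (F = ((3 - 13) + 136) - 29 = (-10 + 136) - 29 = 126 - 29 = 97)
386 + V*F = 386 - 396*97 = 386 - 38412 = -38026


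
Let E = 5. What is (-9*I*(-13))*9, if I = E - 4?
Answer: 1053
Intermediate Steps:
I = 1 (I = 5 - 4 = 1)
(-9*I*(-13))*9 = (-9*1*(-13))*9 = -9*(-13)*9 = 117*9 = 1053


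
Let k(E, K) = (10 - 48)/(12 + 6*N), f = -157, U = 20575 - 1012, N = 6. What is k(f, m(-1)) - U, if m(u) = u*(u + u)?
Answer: -469531/24 ≈ -19564.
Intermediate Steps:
m(u) = 2*u² (m(u) = u*(2*u) = 2*u²)
U = 19563
k(E, K) = -19/24 (k(E, K) = (10 - 48)/(12 + 6*6) = -38/(12 + 36) = -38/48 = -38*1/48 = -19/24)
k(f, m(-1)) - U = -19/24 - 1*19563 = -19/24 - 19563 = -469531/24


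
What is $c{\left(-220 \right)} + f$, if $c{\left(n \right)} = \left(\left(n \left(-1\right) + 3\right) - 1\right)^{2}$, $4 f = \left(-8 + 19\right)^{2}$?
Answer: $\frac{197257}{4} \approx 49314.0$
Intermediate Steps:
$f = \frac{121}{4}$ ($f = \frac{\left(-8 + 19\right)^{2}}{4} = \frac{11^{2}}{4} = \frac{1}{4} \cdot 121 = \frac{121}{4} \approx 30.25$)
$c{\left(n \right)} = \left(2 - n\right)^{2}$ ($c{\left(n \right)} = \left(\left(- n + 3\right) - 1\right)^{2} = \left(\left(3 - n\right) - 1\right)^{2} = \left(2 - n\right)^{2}$)
$c{\left(-220 \right)} + f = \left(-2 - 220\right)^{2} + \frac{121}{4} = \left(-222\right)^{2} + \frac{121}{4} = 49284 + \frac{121}{4} = \frac{197257}{4}$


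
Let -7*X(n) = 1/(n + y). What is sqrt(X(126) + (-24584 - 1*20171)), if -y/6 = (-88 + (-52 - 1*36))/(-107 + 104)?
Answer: I*sqrt(112009411038)/1582 ≈ 211.55*I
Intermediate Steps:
y = -352 (y = -6*(-88 + (-52 - 1*36))/(-107 + 104) = -6*(-88 + (-52 - 36))/(-3) = -6*(-88 - 88)*(-1)/3 = -(-1056)*(-1)/3 = -6*176/3 = -352)
X(n) = -1/(7*(-352 + n)) (X(n) = -1/(7*(n - 352)) = -1/(7*(-352 + n)))
sqrt(X(126) + (-24584 - 1*20171)) = sqrt(-1/(-2464 + 7*126) + (-24584 - 1*20171)) = sqrt(-1/(-2464 + 882) + (-24584 - 20171)) = sqrt(-1/(-1582) - 44755) = sqrt(-1*(-1/1582) - 44755) = sqrt(1/1582 - 44755) = sqrt(-70802409/1582) = I*sqrt(112009411038)/1582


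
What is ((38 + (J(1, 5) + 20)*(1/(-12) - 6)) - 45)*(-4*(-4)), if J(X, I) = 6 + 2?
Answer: -8512/3 ≈ -2837.3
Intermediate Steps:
J(X, I) = 8
((38 + (J(1, 5) + 20)*(1/(-12) - 6)) - 45)*(-4*(-4)) = ((38 + (8 + 20)*(1/(-12) - 6)) - 45)*(-4*(-4)) = ((38 + 28*(-1/12 - 6)) - 45)*16 = ((38 + 28*(-73/12)) - 45)*16 = ((38 - 511/3) - 45)*16 = (-397/3 - 45)*16 = -532/3*16 = -8512/3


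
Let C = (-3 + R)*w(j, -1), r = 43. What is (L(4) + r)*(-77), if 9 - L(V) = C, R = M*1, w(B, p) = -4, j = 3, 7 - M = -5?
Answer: -6776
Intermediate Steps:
M = 12 (M = 7 - 1*(-5) = 7 + 5 = 12)
R = 12 (R = 12*1 = 12)
C = -36 (C = (-3 + 12)*(-4) = 9*(-4) = -36)
L(V) = 45 (L(V) = 9 - 1*(-36) = 9 + 36 = 45)
(L(4) + r)*(-77) = (45 + 43)*(-77) = 88*(-77) = -6776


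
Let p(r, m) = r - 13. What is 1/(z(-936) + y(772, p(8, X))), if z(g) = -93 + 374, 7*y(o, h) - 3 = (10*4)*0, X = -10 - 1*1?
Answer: 7/1970 ≈ 0.0035533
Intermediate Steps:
X = -11 (X = -10 - 1 = -11)
p(r, m) = -13 + r
y(o, h) = 3/7 (y(o, h) = 3/7 + ((10*4)*0)/7 = 3/7 + (40*0)/7 = 3/7 + (1/7)*0 = 3/7 + 0 = 3/7)
z(g) = 281
1/(z(-936) + y(772, p(8, X))) = 1/(281 + 3/7) = 1/(1970/7) = 7/1970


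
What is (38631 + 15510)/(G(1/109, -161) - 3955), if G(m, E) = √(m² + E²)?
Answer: -2544050669055/185534931623 - 5901369*√307967402/185534931623 ≈ -14.270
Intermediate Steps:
G(m, E) = √(E² + m²)
(38631 + 15510)/(G(1/109, -161) - 3955) = (38631 + 15510)/(√((-161)² + (1/109)²) - 3955) = 54141/(√(25921 + (1/109)²) - 3955) = 54141/(√(25921 + 1/11881) - 3955) = 54141/(√(307967402/11881) - 3955) = 54141/(√307967402/109 - 3955) = 54141/(-3955 + √307967402/109)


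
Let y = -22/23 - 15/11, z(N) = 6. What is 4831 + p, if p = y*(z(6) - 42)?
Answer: 1243375/253 ≈ 4914.5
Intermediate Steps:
y = -587/253 (y = -22*1/23 - 15*1/11 = -22/23 - 15/11 = -587/253 ≈ -2.3202)
p = 21132/253 (p = -587*(6 - 42)/253 = -587/253*(-36) = 21132/253 ≈ 83.526)
4831 + p = 4831 + 21132/253 = 1243375/253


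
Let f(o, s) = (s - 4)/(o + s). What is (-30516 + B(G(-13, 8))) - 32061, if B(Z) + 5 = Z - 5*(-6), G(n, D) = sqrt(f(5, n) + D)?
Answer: -62552 + 9*sqrt(2)/4 ≈ -62549.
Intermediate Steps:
f(o, s) = (-4 + s)/(o + s)
G(n, D) = sqrt(D + (-4 + n)/(5 + n)) (G(n, D) = sqrt((-4 + n)/(5 + n) + D) = sqrt(D + (-4 + n)/(5 + n)))
B(Z) = 25 + Z (B(Z) = -5 + (Z - 5*(-6)) = -5 + (Z + 30) = -5 + (30 + Z) = 25 + Z)
(-30516 + B(G(-13, 8))) - 32061 = (-30516 + (25 + sqrt((-4 - 13 + 8*(5 - 13))/(5 - 13)))) - 32061 = (-30516 + (25 + sqrt((-4 - 13 + 8*(-8))/(-8)))) - 32061 = (-30516 + (25 + sqrt(-(-4 - 13 - 64)/8))) - 32061 = (-30516 + (25 + sqrt(-1/8*(-81)))) - 32061 = (-30516 + (25 + sqrt(81/8))) - 32061 = (-30516 + (25 + 9*sqrt(2)/4)) - 32061 = (-30491 + 9*sqrt(2)/4) - 32061 = -62552 + 9*sqrt(2)/4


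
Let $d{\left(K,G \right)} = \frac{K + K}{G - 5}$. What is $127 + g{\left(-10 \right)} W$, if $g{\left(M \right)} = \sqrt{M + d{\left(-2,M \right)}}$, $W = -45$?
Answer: $127 - 3 i \sqrt{2190} \approx 127.0 - 140.39 i$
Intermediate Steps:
$d{\left(K,G \right)} = \frac{2 K}{-5 + G}$
$g{\left(M \right)} = \sqrt{M - \frac{4}{-5 + M}}$ ($g{\left(M \right)} = \sqrt{M + 2 \left(-2\right) \frac{1}{-5 + M}} = \sqrt{M - \frac{4}{-5 + M}}$)
$127 + g{\left(-10 \right)} W = 127 + \sqrt{\frac{-4 - 10 \left(-5 - 10\right)}{-5 - 10}} \left(-45\right) = 127 + \sqrt{\frac{-4 - -150}{-15}} \left(-45\right) = 127 + \sqrt{- \frac{-4 + 150}{15}} \left(-45\right) = 127 + \sqrt{\left(- \frac{1}{15}\right) 146} \left(-45\right) = 127 + \sqrt{- \frac{146}{15}} \left(-45\right) = 127 + \frac{i \sqrt{2190}}{15} \left(-45\right) = 127 - 3 i \sqrt{2190}$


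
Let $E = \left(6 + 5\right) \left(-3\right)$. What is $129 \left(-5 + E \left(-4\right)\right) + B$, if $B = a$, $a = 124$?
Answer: $16507$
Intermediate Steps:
$E = -33$ ($E = 11 \left(-3\right) = -33$)
$B = 124$
$129 \left(-5 + E \left(-4\right)\right) + B = 129 \left(-5 - -132\right) + 124 = 129 \left(-5 + 132\right) + 124 = 129 \cdot 127 + 124 = 16383 + 124 = 16507$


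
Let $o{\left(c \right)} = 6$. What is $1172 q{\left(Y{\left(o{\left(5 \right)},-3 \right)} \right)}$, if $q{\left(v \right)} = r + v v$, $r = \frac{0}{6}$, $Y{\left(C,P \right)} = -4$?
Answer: $18752$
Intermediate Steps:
$r = 0$ ($r = 0 \cdot \frac{1}{6} = 0$)
$q{\left(v \right)} = v^{2}$ ($q{\left(v \right)} = 0 + v v = 0 + v^{2} = v^{2}$)
$1172 q{\left(Y{\left(o{\left(5 \right)},-3 \right)} \right)} = 1172 \left(-4\right)^{2} = 1172 \cdot 16 = 18752$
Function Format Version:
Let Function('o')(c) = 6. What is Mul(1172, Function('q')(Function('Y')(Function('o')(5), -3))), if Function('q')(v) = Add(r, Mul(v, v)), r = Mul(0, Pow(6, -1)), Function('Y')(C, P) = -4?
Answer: 18752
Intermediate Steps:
r = 0 (r = Mul(0, Rational(1, 6)) = 0)
Function('q')(v) = Pow(v, 2) (Function('q')(v) = Add(0, Mul(v, v)) = Add(0, Pow(v, 2)) = Pow(v, 2))
Mul(1172, Function('q')(Function('Y')(Function('o')(5), -3))) = Mul(1172, Pow(-4, 2)) = Mul(1172, 16) = 18752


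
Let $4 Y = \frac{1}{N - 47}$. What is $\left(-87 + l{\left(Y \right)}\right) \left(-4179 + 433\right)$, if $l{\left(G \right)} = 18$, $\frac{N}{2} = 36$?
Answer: $258474$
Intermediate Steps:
$N = 72$ ($N = 2 \cdot 36 = 72$)
$Y = \frac{1}{100}$ ($Y = \frac{1}{4 \left(72 - 47\right)} = \frac{1}{4 \cdot 25} = \frac{1}{4} \cdot \frac{1}{25} = \frac{1}{100} \approx 0.01$)
$\left(-87 + l{\left(Y \right)}\right) \left(-4179 + 433\right) = \left(-87 + 18\right) \left(-4179 + 433\right) = \left(-69\right) \left(-3746\right) = 258474$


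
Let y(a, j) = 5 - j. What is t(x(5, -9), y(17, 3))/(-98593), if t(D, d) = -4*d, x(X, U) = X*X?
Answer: 8/98593 ≈ 8.1142e-5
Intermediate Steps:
x(X, U) = X**2
t(x(5, -9), y(17, 3))/(-98593) = -4*(5 - 1*3)/(-98593) = -4*(5 - 3)*(-1/98593) = -4*2*(-1/98593) = -8*(-1/98593) = 8/98593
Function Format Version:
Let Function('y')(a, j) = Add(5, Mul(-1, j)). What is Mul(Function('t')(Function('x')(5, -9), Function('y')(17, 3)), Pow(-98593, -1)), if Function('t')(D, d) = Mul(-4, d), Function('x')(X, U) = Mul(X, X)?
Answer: Rational(8, 98593) ≈ 8.1142e-5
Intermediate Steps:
Function('x')(X, U) = Pow(X, 2)
Mul(Function('t')(Function('x')(5, -9), Function('y')(17, 3)), Pow(-98593, -1)) = Mul(Mul(-4, Add(5, Mul(-1, 3))), Pow(-98593, -1)) = Mul(Mul(-4, Add(5, -3)), Rational(-1, 98593)) = Mul(Mul(-4, 2), Rational(-1, 98593)) = Mul(-8, Rational(-1, 98593)) = Rational(8, 98593)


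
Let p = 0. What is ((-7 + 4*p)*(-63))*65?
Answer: 28665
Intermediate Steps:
((-7 + 4*p)*(-63))*65 = ((-7 + 4*0)*(-63))*65 = ((-7 + 0)*(-63))*65 = -7*(-63)*65 = 441*65 = 28665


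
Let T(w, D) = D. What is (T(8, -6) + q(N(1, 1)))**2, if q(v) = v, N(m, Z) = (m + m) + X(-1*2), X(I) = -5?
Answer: 81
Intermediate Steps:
N(m, Z) = -5 + 2*m (N(m, Z) = (m + m) - 5 = 2*m - 5 = -5 + 2*m)
(T(8, -6) + q(N(1, 1)))**2 = (-6 + (-5 + 2*1))**2 = (-6 + (-5 + 2))**2 = (-6 - 3)**2 = (-9)**2 = 81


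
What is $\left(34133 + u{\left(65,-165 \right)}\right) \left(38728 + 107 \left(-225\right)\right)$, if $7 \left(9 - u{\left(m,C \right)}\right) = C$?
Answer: $\frac{3504396827}{7} \approx 5.0063 \cdot 10^{8}$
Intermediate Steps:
$u{\left(m,C \right)} = 9 - \frac{C}{7}$
$\left(34133 + u{\left(65,-165 \right)}\right) \left(38728 + 107 \left(-225\right)\right) = \left(34133 + \left(9 - - \frac{165}{7}\right)\right) \left(38728 + 107 \left(-225\right)\right) = \left(34133 + \left(9 + \frac{165}{7}\right)\right) \left(38728 - 24075\right) = \left(34133 + \frac{228}{7}\right) 14653 = \frac{239159}{7} \cdot 14653 = \frac{3504396827}{7}$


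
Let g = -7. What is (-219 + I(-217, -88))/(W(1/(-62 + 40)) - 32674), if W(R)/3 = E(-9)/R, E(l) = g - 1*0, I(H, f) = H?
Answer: 109/8053 ≈ 0.013535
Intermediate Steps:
E(l) = -7 (E(l) = -7 - 1*0 = -7 + 0 = -7)
W(R) = -21/R (W(R) = 3*(-7/R) = -21/R)
(-219 + I(-217, -88))/(W(1/(-62 + 40)) - 32674) = (-219 - 217)/(-21/(1/(-62 + 40)) - 32674) = -436/(-21/(1/(-22)) - 32674) = -436/(-21/(-1/22) - 32674) = -436/(-21*(-22) - 32674) = -436/(462 - 32674) = -436/(-32212) = -436*(-1/32212) = 109/8053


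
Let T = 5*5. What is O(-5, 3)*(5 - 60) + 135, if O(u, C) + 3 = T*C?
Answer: -3825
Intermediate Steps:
T = 25
O(u, C) = -3 + 25*C
O(-5, 3)*(5 - 60) + 135 = (-3 + 25*3)*(5 - 60) + 135 = (-3 + 75)*(-55) + 135 = 72*(-55) + 135 = -3960 + 135 = -3825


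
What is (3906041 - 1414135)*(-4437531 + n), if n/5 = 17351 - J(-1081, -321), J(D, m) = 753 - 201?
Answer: -10848602479616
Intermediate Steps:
J(D, m) = 552
n = 83995 (n = 5*(17351 - 1*552) = 5*(17351 - 552) = 5*16799 = 83995)
(3906041 - 1414135)*(-4437531 + n) = (3906041 - 1414135)*(-4437531 + 83995) = 2491906*(-4353536) = -10848602479616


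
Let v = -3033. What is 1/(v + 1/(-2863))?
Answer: -2863/8683480 ≈ -0.00032971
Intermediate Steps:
1/(v + 1/(-2863)) = 1/(-3033 + 1/(-2863)) = 1/(-3033 - 1/2863) = 1/(-8683480/2863) = -2863/8683480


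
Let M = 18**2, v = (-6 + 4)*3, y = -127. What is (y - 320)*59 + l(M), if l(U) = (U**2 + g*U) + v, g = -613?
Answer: -120015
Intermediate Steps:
v = -6 (v = -2*3 = -6)
M = 324
l(U) = -6 + U**2 - 613*U (l(U) = (U**2 - 613*U) - 6 = -6 + U**2 - 613*U)
(y - 320)*59 + l(M) = (-127 - 320)*59 + (-6 + 324**2 - 613*324) = -447*59 + (-6 + 104976 - 198612) = -26373 - 93642 = -120015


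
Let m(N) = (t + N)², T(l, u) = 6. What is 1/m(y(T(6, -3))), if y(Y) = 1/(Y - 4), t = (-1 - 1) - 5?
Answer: 4/169 ≈ 0.023669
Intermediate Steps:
t = -7 (t = -2 - 5 = -7)
y(Y) = 1/(-4 + Y)
m(N) = (-7 + N)²
1/m(y(T(6, -3))) = 1/((-7 + 1/(-4 + 6))²) = 1/((-7 + 1/2)²) = 1/((-7 + ½)²) = 1/((-13/2)²) = 1/(169/4) = 4/169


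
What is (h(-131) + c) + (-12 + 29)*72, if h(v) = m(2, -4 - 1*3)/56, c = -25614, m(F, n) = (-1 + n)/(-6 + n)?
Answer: -2219489/91 ≈ -24390.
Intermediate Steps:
m(F, n) = (-1 + n)/(-6 + n)
h(v) = 1/91 (h(v) = ((-1 + (-4 - 1*3))/(-6 + (-4 - 1*3)))/56 = ((-1 + (-4 - 3))/(-6 + (-4 - 3)))*(1/56) = ((-1 - 7)/(-6 - 7))*(1/56) = (-8/(-13))*(1/56) = -1/13*(-8)*(1/56) = (8/13)*(1/56) = 1/91)
(h(-131) + c) + (-12 + 29)*72 = (1/91 - 25614) + (-12 + 29)*72 = -2330873/91 + 17*72 = -2330873/91 + 1224 = -2219489/91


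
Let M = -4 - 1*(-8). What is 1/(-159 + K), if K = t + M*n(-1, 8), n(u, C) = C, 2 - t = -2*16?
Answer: -1/93 ≈ -0.010753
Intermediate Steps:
t = 34 (t = 2 - (-2)*16 = 2 - 1*(-32) = 2 + 32 = 34)
M = 4 (M = -4 + 8 = 4)
K = 66 (K = 34 + 4*8 = 34 + 32 = 66)
1/(-159 + K) = 1/(-159 + 66) = 1/(-93) = -1/93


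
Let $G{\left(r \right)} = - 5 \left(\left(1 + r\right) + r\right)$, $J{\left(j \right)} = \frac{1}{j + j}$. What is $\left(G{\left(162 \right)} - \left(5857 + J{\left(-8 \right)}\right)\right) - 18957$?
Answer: $- \frac{423023}{16} \approx -26439.0$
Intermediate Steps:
$J{\left(j \right)} = \frac{1}{2 j}$
$G{\left(r \right)} = -5 - 10 r$ ($G{\left(r \right)} = - 5 \left(1 + 2 r\right) = -5 - 10 r$)
$\left(G{\left(162 \right)} - \left(5857 + J{\left(-8 \right)}\right)\right) - 18957 = \left(\left(-5 - 1620\right) - \left(5857 + \frac{1}{2 \left(-8\right)}\right)\right) - 18957 = \left(\left(-5 - 1620\right) - \left(5857 + \frac{1}{2} \left(- \frac{1}{8}\right)\right)\right) - 18957 = \left(-1625 - \frac{93711}{16}\right) - 18957 = - \frac{119711}{16} - 18957 = - \frac{423023}{16}$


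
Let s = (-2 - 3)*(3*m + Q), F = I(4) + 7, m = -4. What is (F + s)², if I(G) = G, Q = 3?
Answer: 3136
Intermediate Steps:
F = 11 (F = 4 + 7 = 11)
s = 45 (s = (-2 - 3)*(3*(-4) + 3) = -5*(-12 + 3) = -5*(-9) = 45)
(F + s)² = (11 + 45)² = 56² = 3136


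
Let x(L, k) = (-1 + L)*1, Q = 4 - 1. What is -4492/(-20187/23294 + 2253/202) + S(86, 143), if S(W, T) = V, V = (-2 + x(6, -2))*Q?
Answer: -2587621303/6050451 ≈ -427.67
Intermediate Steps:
Q = 3
x(L, k) = -1 + L
V = 9 (V = (-2 + (-1 + 6))*3 = (-2 + 5)*3 = 3*3 = 9)
S(W, T) = 9
-4492/(-20187/23294 + 2253/202) + S(86, 143) = -4492/(-20187/23294 + 2253/202) + 9 = -4492/12100902/1176347 + 9 = -4492*1176347/12100902 + 9 = -2642075362/6050451 + 9 = -2587621303/6050451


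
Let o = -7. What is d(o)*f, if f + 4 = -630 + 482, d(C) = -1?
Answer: 152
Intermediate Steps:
f = -152 (f = -4 + (-630 + 482) = -4 - 148 = -152)
d(o)*f = -1*(-152) = 152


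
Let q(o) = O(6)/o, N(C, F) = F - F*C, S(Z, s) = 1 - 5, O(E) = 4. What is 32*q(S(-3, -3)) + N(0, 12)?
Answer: -20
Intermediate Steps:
S(Z, s) = -4
N(C, F) = F - C*F
q(o) = 4/o
32*q(S(-3, -3)) + N(0, 12) = 32*(4/(-4)) + 12*(1 - 1*0) = 32*(4*(-¼)) + 12*(1 + 0) = 32*(-1) + 12*1 = -32 + 12 = -20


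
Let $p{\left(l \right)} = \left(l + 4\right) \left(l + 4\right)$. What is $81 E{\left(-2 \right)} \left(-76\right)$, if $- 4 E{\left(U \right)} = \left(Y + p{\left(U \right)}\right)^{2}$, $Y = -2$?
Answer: $6156$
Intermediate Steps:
$p{\left(l \right)} = \left(4 + l\right)^{2}$ ($p{\left(l \right)} = \left(4 + l\right) \left(4 + l\right) = \left(4 + l\right)^{2}$)
$E{\left(U \right)} = - \frac{\left(-2 + \left(4 + U\right)^{2}\right)^{2}}{4}$
$81 E{\left(-2 \right)} \left(-76\right) = 81 \left(- \frac{\left(-2 + \left(4 - 2\right)^{2}\right)^{2}}{4}\right) \left(-76\right) = 81 \left(- \frac{\left(-2 + 2^{2}\right)^{2}}{4}\right) \left(-76\right) = 81 \left(- \frac{\left(-2 + 4\right)^{2}}{4}\right) \left(-76\right) = 81 \left(- \frac{2^{2}}{4}\right) \left(-76\right) = 81 \left(\left(- \frac{1}{4}\right) 4\right) \left(-76\right) = 81 \left(-1\right) \left(-76\right) = \left(-81\right) \left(-76\right) = 6156$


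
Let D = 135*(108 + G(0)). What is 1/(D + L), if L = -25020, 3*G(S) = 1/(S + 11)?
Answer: -11/114795 ≈ -9.5823e-5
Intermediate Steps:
G(S) = 1/(3*(11 + S)) (G(S) = 1/(3*(S + 11)) = 1/(3*(11 + S)))
D = 160425/11 (D = 135*(108 + 1/(3*(11 + 0))) = 135*(108 + (1/3)/11) = 135*(108 + (1/3)*(1/11)) = 135*(108 + 1/33) = 135*(3565/33) = 160425/11 ≈ 14584.)
1/(D + L) = 1/(160425/11 - 25020) = 1/(-114795/11) = -11/114795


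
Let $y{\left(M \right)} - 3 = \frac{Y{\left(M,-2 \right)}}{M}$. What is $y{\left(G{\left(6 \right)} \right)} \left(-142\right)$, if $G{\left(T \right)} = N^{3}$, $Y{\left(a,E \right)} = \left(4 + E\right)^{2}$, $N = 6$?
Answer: $- \frac{11573}{27} \approx -428.63$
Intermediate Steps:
$G{\left(T \right)} = 216$ ($G{\left(T \right)} = 6^{3} = 216$)
$y{\left(M \right)} = 3 + \frac{4}{M}$ ($y{\left(M \right)} = 3 + \frac{\left(4 - 2\right)^{2}}{M} = 3 + \frac{2^{2}}{M} = 3 + \frac{4}{M}$)
$y{\left(G{\left(6 \right)} \right)} \left(-142\right) = \left(3 + \frac{4}{216}\right) \left(-142\right) = \left(3 + 4 \cdot \frac{1}{216}\right) \left(-142\right) = \left(3 + \frac{1}{54}\right) \left(-142\right) = \frac{163}{54} \left(-142\right) = - \frac{11573}{27}$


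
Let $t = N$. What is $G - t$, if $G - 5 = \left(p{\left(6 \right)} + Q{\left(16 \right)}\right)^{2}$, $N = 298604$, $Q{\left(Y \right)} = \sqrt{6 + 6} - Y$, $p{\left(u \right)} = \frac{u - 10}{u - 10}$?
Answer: $-298362 - 60 \sqrt{3} \approx -2.9847 \cdot 10^{5}$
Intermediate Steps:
$p{\left(u \right)} = 1$ ($p{\left(u \right)} = \frac{-10 + u}{-10 + u} = 1$)
$Q{\left(Y \right)} = - Y + 2 \sqrt{3}$ ($Q{\left(Y \right)} = \sqrt{12} - Y = 2 \sqrt{3} - Y = - Y + 2 \sqrt{3}$)
$t = 298604$
$G = 5 + \left(-15 + 2 \sqrt{3}\right)^{2}$ ($G = 5 + \left(1 + \left(\left(-1\right) 16 + 2 \sqrt{3}\right)\right)^{2} = 5 + \left(1 - \left(16 - 2 \sqrt{3}\right)\right)^{2} = 5 + \left(-15 + 2 \sqrt{3}\right)^{2} \approx 138.08$)
$G - t = \left(242 - 60 \sqrt{3}\right) - 298604 = -298362 - 60 \sqrt{3}$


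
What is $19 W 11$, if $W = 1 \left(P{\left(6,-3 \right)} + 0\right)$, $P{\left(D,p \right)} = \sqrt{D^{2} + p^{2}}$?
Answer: $627 \sqrt{5} \approx 1402.0$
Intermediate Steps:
$W = 3 \sqrt{5}$ ($W = 1 \left(\sqrt{6^{2} + \left(-3\right)^{2}} + 0\right) = 1 \left(\sqrt{36 + 9} + 0\right) = 1 \left(\sqrt{45} + 0\right) = 1 \left(3 \sqrt{5} + 0\right) = 1 \cdot 3 \sqrt{5} = 3 \sqrt{5} \approx 6.7082$)
$19 W 11 = 19 \cdot 3 \sqrt{5} \cdot 11 = 57 \sqrt{5} \cdot 11 = 627 \sqrt{5}$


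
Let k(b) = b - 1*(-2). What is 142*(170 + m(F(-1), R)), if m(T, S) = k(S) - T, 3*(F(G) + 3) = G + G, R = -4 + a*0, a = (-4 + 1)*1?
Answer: 73130/3 ≈ 24377.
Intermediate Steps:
a = -3 (a = -3*1 = -3)
k(b) = 2 + b (k(b) = b + 2 = 2 + b)
R = -4 (R = -4 - 3*0 = -4 + 0 = -4)
F(G) = -3 + 2*G/3 (F(G) = -3 + (G + G)/3 = -3 + (2*G)/3 = -3 + 2*G/3)
m(T, S) = 2 + S - T (m(T, S) = (2 + S) - T = 2 + S - T)
142*(170 + m(F(-1), R)) = 142*(170 + (2 - 4 - (-3 + (2/3)*(-1)))) = 142*(170 + (2 - 4 - (-3 - 2/3))) = 142*(170 + (2 - 4 - 1*(-11/3))) = 142*(170 + (2 - 4 + 11/3)) = 142*(170 + 5/3) = 142*(515/3) = 73130/3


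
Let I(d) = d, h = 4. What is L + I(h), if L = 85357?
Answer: 85361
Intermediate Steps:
L + I(h) = 85357 + 4 = 85361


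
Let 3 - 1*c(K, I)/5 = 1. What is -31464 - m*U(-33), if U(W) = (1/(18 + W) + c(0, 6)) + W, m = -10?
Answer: -95084/3 ≈ -31695.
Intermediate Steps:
c(K, I) = 10 (c(K, I) = 15 - 5*1 = 15 - 5 = 10)
U(W) = 10 + W + 1/(18 + W) (U(W) = (1/(18 + W) + 10) + W = (10 + 1/(18 + W)) + W = 10 + W + 1/(18 + W))
-31464 - m*U(-33) = -31464 - (-10)*(181 + (-33)² + 28*(-33))/(18 - 33) = -31464 - (-10)*(181 + 1089 - 924)/(-15) = -31464 - (-10)*(-1/15*346) = -31464 - (-10)*(-346)/15 = -31464 - 1*692/3 = -31464 - 692/3 = -95084/3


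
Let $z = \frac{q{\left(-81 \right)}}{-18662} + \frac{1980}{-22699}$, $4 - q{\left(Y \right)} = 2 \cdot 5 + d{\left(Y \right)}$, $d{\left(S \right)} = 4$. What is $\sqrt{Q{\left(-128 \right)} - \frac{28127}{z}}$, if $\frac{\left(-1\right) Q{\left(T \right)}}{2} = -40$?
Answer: $\frac{\sqrt{109416460943967674755}}{18361885} \approx 569.67$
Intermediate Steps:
$q{\left(Y \right)} = -10$ ($q{\left(Y \right)} = 4 - \left(2 \cdot 5 + 4\right) = 4 - \left(10 + 4\right) = 4 - 14 = -10$)
$z = - \frac{18361885}{211804369}$ ($z = - \frac{10}{-18662} + \frac{1980}{-22699} = \left(-10\right) \left(- \frac{1}{18662}\right) + 1980 \left(- \frac{1}{22699}\right) = \frac{5}{9331} - \frac{1980}{22699} = - \frac{18361885}{211804369} \approx -0.086693$)
$Q{\left(T \right)} = 80$ ($Q{\left(T \right)} = \left(-2\right) \left(-40\right) = 80$)
$\sqrt{Q{\left(-128 \right)} - \frac{28127}{z}} = \sqrt{80 - \frac{28127}{- \frac{18361885}{211804369}}} = \sqrt{80 - - \frac{5957421486863}{18361885}} = \sqrt{80 + \frac{5957421486863}{18361885}} = \sqrt{\frac{5958890437663}{18361885}} = \frac{\sqrt{109416460943967674755}}{18361885}$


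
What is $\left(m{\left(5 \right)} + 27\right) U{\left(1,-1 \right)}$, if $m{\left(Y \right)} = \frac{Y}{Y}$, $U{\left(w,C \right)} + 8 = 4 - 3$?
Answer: $-196$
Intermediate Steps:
$U{\left(w,C \right)} = -7$ ($U{\left(w,C \right)} = -8 + \left(4 - 3\right) = -8 + 1 = -7$)
$m{\left(Y \right)} = 1$
$\left(m{\left(5 \right)} + 27\right) U{\left(1,-1 \right)} = \left(1 + 27\right) \left(-7\right) = 28 \left(-7\right) = -196$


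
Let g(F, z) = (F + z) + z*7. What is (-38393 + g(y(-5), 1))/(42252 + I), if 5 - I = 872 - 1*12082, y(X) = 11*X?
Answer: -38440/53467 ≈ -0.71895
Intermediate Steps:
g(F, z) = F + 8*z (g(F, z) = (F + z) + 7*z = F + 8*z)
I = 11215 (I = 5 - (872 - 1*12082) = 5 - (872 - 12082) = 5 - 1*(-11210) = 5 + 11210 = 11215)
(-38393 + g(y(-5), 1))/(42252 + I) = (-38393 + (11*(-5) + 8*1))/(42252 + 11215) = (-38393 + (-55 + 8))/53467 = (-38393 - 47)*(1/53467) = -38440*1/53467 = -38440/53467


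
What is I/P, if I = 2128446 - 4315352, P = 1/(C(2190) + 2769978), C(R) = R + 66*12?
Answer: -6064202861760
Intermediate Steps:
C(R) = 792 + R (C(R) = R + 792 = 792 + R)
P = 1/2772960 (P = 1/((792 + 2190) + 2769978) = 1/(2982 + 2769978) = 1/2772960 ≈ 3.6063e-7)
I = -2186906
I/P = -2186906/1/2772960 = -2186906*2772960 = -6064202861760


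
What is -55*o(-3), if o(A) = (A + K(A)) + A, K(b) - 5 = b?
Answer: 220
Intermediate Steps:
K(b) = 5 + b
o(A) = 5 + 3*A (o(A) = (A + (5 + A)) + A = (5 + 2*A) + A = 5 + 3*A)
-55*o(-3) = -55*(5 + 3*(-3)) = -55*(5 - 9) = -55*(-4) = 220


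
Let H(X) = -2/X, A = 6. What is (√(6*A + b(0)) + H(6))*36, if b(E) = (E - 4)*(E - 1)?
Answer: -12 + 72*√10 ≈ 215.68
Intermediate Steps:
b(E) = (-1 + E)*(-4 + E) (b(E) = (-4 + E)*(-1 + E) = (-1 + E)*(-4 + E))
(√(6*A + b(0)) + H(6))*36 = (√(6*6 + (4 + 0² - 5*0)) - 2/6)*36 = (√(36 + (4 + 0 + 0)) - 2*⅙)*36 = (√(36 + 4) - ⅓)*36 = (√40 - ⅓)*36 = (2*√10 - ⅓)*36 = (-⅓ + 2*√10)*36 = -12 + 72*√10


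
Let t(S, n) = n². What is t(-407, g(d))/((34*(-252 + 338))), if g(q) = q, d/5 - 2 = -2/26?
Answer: 15625/494156 ≈ 0.031620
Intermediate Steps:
d = 125/13 (d = 10 + 5*(-2/26) = 10 + 5*(-2*1/26) = 10 + 5*(-1/13) = 10 - 5/13 = 125/13 ≈ 9.6154)
t(-407, g(d))/((34*(-252 + 338))) = (125/13)²/((34*(-252 + 338))) = 15625/(169*((34*86))) = (15625/169)/2924 = (15625/169)*(1/2924) = 15625/494156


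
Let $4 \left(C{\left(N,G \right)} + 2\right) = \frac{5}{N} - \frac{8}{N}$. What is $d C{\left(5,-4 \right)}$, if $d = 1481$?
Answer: $- \frac{63683}{20} \approx -3184.1$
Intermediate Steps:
$C{\left(N,G \right)} = -2 - \frac{3}{4 N}$ ($C{\left(N,G \right)} = -2 + \frac{\frac{5}{N} - \frac{8}{N}}{4} = -2 + \frac{\left(-3\right) \frac{1}{N}}{4} = -2 - \frac{3}{4 N}$)
$d C{\left(5,-4 \right)} = 1481 \left(-2 - \frac{3}{4 \cdot 5}\right) = 1481 \left(-2 - \frac{3}{20}\right) = 1481 \left(- \frac{43}{20}\right) = - \frac{63683}{20}$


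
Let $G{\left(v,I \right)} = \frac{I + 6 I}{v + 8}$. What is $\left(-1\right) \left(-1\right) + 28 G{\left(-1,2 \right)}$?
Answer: $57$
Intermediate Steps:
$G{\left(v,I \right)} = \frac{7 I}{8 + v}$
$\left(-1\right) \left(-1\right) + 28 G{\left(-1,2 \right)} = \left(-1\right) \left(-1\right) + 28 \cdot 7 \cdot 2 \frac{1}{8 - 1} = 1 + 28 \cdot 7 \cdot 2 \cdot \frac{1}{7} = 1 + 28 \cdot 2 = 1 + 56 = 57$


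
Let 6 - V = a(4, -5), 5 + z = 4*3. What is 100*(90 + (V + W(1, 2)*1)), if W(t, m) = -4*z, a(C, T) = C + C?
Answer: 6000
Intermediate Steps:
z = 7 (z = -5 + 4*3 = -5 + 12 = 7)
a(C, T) = 2*C
W(t, m) = -28 (W(t, m) = -4*7 = -28)
V = -2 (V = 6 - 2*4 = 6 - 1*8 = 6 - 8 = -2)
100*(90 + (V + W(1, 2)*1)) = 100*(90 + (-2 - 28*1)) = 100*(90 + (-2 - 28)) = 100*(90 - 30) = 100*60 = 6000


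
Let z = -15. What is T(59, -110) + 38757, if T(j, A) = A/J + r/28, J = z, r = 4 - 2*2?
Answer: 116293/3 ≈ 38764.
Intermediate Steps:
r = 0 (r = 4 - 4 = 0)
J = -15
T(j, A) = -A/15 (T(j, A) = A/(-15) + 0/28 = A*(-1/15) + 0*(1/28) = -A/15 + 0 = -A/15)
T(59, -110) + 38757 = -1/15*(-110) + 38757 = 22/3 + 38757 = 116293/3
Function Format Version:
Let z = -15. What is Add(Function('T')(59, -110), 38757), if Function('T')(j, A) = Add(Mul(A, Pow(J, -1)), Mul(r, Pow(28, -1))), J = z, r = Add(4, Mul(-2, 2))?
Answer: Rational(116293, 3) ≈ 38764.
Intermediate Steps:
r = 0 (r = Add(4, -4) = 0)
J = -15
Function('T')(j, A) = Mul(Rational(-1, 15), A) (Function('T')(j, A) = Add(Mul(A, Pow(-15, -1)), Mul(0, Pow(28, -1))) = Add(Mul(A, Rational(-1, 15)), Mul(0, Rational(1, 28))) = Add(Mul(Rational(-1, 15), A), 0) = Mul(Rational(-1, 15), A))
Add(Function('T')(59, -110), 38757) = Add(Mul(Rational(-1, 15), -110), 38757) = Add(Rational(22, 3), 38757) = Rational(116293, 3)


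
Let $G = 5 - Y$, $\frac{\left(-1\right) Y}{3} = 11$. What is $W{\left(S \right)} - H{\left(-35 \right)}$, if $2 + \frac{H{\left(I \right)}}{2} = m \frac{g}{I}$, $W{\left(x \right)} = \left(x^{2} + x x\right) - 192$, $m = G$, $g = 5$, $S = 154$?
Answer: $\frac{330784}{7} \approx 47255.0$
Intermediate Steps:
$Y = -33$ ($Y = \left(-3\right) 11 = -33$)
$G = 38$ ($G = 5 - -33 = 5 + 33 = 38$)
$m = 38$
$W{\left(x \right)} = -192 + 2 x^{2}$ ($W{\left(x \right)} = \left(x^{2} + x^{2}\right) - 192 = 2 x^{2} - 192 = -192 + 2 x^{2}$)
$H{\left(I \right)} = -4 + \frac{380}{I}$ ($H{\left(I \right)} = -4 + 2 \cdot 38 \frac{5}{I} = -4 + 2 \frac{190}{I} = -4 + \frac{380}{I}$)
$W{\left(S \right)} - H{\left(-35 \right)} = \left(-192 + 2 \cdot 154^{2}\right) - \left(-4 + \frac{380}{-35}\right) = \left(-192 + 2 \cdot 23716\right) - \left(-4 + 380 \left(- \frac{1}{35}\right)\right) = \left(-192 + 47432\right) - \left(-4 - \frac{76}{7}\right) = 47240 - - \frac{104}{7} = 47240 + \frac{104}{7} = \frac{330784}{7}$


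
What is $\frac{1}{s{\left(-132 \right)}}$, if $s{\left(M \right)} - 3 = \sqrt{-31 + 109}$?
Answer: $- \frac{1}{23} + \frac{\sqrt{78}}{69} \approx 0.084518$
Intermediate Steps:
$s{\left(M \right)} = 3 + \sqrt{78}$ ($s{\left(M \right)} = 3 + \sqrt{-31 + 109} = 3 + \sqrt{78}$)
$\frac{1}{s{\left(-132 \right)}} = \frac{1}{3 + \sqrt{78}}$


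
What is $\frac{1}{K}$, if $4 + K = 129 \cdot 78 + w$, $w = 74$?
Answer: $\frac{1}{10132} \approx 9.8697 \cdot 10^{-5}$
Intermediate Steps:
$K = 10132$ ($K = -4 + \left(129 \cdot 78 + 74\right) = -4 + \left(10062 + 74\right) = -4 + 10136 = 10132$)
$\frac{1}{K} = \frac{1}{10132}$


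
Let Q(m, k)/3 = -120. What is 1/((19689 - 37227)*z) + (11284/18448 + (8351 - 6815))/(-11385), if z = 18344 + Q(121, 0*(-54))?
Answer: -186268127276083/1380090121153920 ≈ -0.13497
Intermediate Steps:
Q(m, k) = -360 (Q(m, k) = 3*(-120) = -360)
z = 17984 (z = 18344 - 360 = 17984)
1/((19689 - 37227)*z) + (11284/18448 + (8351 - 6815))/(-11385) = 1/((19689 - 37227)*17984) + (11284/18448 + (8351 - 6815))/(-11385) = (1/17984)/(-17538) + (11284*(1/18448) + 1536)*(-1/11385) = -1/17538*1/17984 + (2821/4612 + 1536)*(-1/11385) = -1/315403392 + (7086853/4612)*(-1/11385) = -1/315403392 - 7086853/52507620 = -186268127276083/1380090121153920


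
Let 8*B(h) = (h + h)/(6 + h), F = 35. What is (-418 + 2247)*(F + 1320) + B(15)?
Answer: 69392265/28 ≈ 2.4783e+6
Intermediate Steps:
B(h) = h/(4*(6 + h)) (B(h) = ((h + h)/(6 + h))/8 = ((2*h)/(6 + h))/8 = (2*h/(6 + h))/8 = h/(4*(6 + h)))
(-418 + 2247)*(F + 1320) + B(15) = (-418 + 2247)*(35 + 1320) + (¼)*15/(6 + 15) = 1829*1355 + (¼)*15/21 = 2478295 + (¼)*15*(1/21) = 2478295 + 5/28 = 69392265/28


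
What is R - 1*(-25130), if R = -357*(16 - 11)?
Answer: 23345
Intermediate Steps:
R = -1785 (R = -357*5 = -17*105 = -1785)
R - 1*(-25130) = -1785 - 1*(-25130) = -1785 + 25130 = 23345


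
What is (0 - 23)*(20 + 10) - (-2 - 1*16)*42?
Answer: 66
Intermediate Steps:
(0 - 23)*(20 + 10) - (-2 - 1*16)*42 = -23*30 - (-2 - 16)*42 = -690 - 1*(-18)*42 = -690 + 18*42 = -690 + 756 = 66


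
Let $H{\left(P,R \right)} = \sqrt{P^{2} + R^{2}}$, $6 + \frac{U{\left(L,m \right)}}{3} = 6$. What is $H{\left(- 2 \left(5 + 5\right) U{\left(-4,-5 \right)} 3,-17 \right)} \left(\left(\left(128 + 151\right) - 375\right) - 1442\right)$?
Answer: $-26146$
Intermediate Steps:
$U{\left(L,m \right)} = 0$ ($U{\left(L,m \right)} = -18 + 3 \cdot 6 = -18 + 18 = 0$)
$H{\left(- 2 \left(5 + 5\right) U{\left(-4,-5 \right)} 3,-17 \right)} \left(\left(\left(128 + 151\right) - 375\right) - 1442\right) = \sqrt{\left(- 2 \left(5 + 5\right) 0 \cdot 3\right)^{2} + \left(-17\right)^{2}} \left(\left(\left(128 + 151\right) - 375\right) - 1442\right) = \sqrt{\left(- 2 \cdot 10 \cdot 0 \cdot 3\right)^{2} + 289} \left(\left(279 - 375\right) - 1442\right) = \sqrt{\left(\left(-2\right) 0 \cdot 3\right)^{2} + 289} \left(-96 - 1442\right) = \sqrt{\left(0 \cdot 3\right)^{2} + 289} \left(-1538\right) = \sqrt{0^{2} + 289} \left(-1538\right) = \sqrt{0 + 289} \left(-1538\right) = \sqrt{289} \left(-1538\right) = 17 \left(-1538\right) = -26146$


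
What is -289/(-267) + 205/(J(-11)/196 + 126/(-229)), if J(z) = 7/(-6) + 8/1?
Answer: -14700244997/37056129 ≈ -396.70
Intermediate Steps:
J(z) = 41/6 (J(z) = 7*(-⅙) + 8*1 = -7/6 + 8 = 41/6)
-289/(-267) + 205/(J(-11)/196 + 126/(-229)) = -289/(-267) + 205/((41/6)/196 + 126/(-229)) = -289*(-1/267) + 205/((41/6)*(1/196) + 126*(-1/229)) = 289/267 + 205/(41/1176 - 126/229) = 289/267 + 205/(-138787/269304) = 289/267 + 205*(-269304/138787) = 289/267 - 55207320/138787 = -14700244997/37056129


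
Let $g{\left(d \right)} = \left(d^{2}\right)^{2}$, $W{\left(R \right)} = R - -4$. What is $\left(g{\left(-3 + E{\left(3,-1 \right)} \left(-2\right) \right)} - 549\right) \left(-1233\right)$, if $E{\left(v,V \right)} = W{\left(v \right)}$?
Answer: $-102304476$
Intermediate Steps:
$W{\left(R \right)} = 4 + R$ ($W{\left(R \right)} = R + 4 = 4 + R$)
$E{\left(v,V \right)} = 4 + v$
$g{\left(d \right)} = d^{4}$
$\left(g{\left(-3 + E{\left(3,-1 \right)} \left(-2\right) \right)} - 549\right) \left(-1233\right) = \left(\left(-3 + \left(4 + 3\right) \left(-2\right)\right)^{4} - 549\right) \left(-1233\right) = \left(\left(-3 + 7 \left(-2\right)\right)^{4} - 549\right) \left(-1233\right) = \left(\left(-3 - 14\right)^{4} - 549\right) \left(-1233\right) = \left(\left(-17\right)^{4} - 549\right) \left(-1233\right) = \left(83521 - 549\right) \left(-1233\right) = 82972 \left(-1233\right) = -102304476$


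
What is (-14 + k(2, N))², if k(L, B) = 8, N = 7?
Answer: 36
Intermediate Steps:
(-14 + k(2, N))² = (-14 + 8)² = (-6)² = 36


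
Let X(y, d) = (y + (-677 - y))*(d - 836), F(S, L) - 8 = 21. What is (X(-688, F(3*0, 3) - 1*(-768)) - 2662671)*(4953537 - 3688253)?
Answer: -3335627720112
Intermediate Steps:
F(S, L) = 29 (F(S, L) = 8 + 21 = 29)
X(y, d) = 565972 - 677*d (X(y, d) = -677*(-836 + d) = 565972 - 677*d)
(X(-688, F(3*0, 3) - 1*(-768)) - 2662671)*(4953537 - 3688253) = ((565972 - 677*(29 - 1*(-768))) - 2662671)*(4953537 - 3688253) = ((565972 - 677*(29 + 768)) - 2662671)*1265284 = ((565972 - 677*797) - 2662671)*1265284 = ((565972 - 539569) - 2662671)*1265284 = (26403 - 2662671)*1265284 = -2636268*1265284 = -3335627720112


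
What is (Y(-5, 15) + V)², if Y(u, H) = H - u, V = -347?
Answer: 106929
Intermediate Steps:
(Y(-5, 15) + V)² = ((15 - 1*(-5)) - 347)² = ((15 + 5) - 347)² = (20 - 347)² = (-327)² = 106929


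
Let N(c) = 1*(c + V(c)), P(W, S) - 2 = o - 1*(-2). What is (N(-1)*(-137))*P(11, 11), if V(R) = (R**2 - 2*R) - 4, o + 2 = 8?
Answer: 2740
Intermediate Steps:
o = 6 (o = -2 + 8 = 6)
P(W, S) = 10 (P(W, S) = 2 + (6 - 1*(-2)) = 2 + (6 + 2) = 2 + 8 = 10)
V(R) = -4 + R**2 - 2*R
N(c) = -4 + c**2 - c (N(c) = 1*(c + (-4 + c**2 - 2*c)) = 1*(-4 + c**2 - c) = -4 + c**2 - c)
(N(-1)*(-137))*P(11, 11) = ((-4 + (-1)**2 - 1*(-1))*(-137))*10 = ((-4 + 1 + 1)*(-137))*10 = -2*(-137)*10 = 274*10 = 2740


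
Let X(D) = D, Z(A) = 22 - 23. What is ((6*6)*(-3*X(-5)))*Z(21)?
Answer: -540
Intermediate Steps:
Z(A) = -1
((6*6)*(-3*X(-5)))*Z(21) = ((6*6)*(-3*(-5)))*(-1) = (36*15)*(-1) = 540*(-1) = -540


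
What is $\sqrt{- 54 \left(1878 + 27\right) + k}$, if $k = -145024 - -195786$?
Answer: $2 i \sqrt{13027} \approx 228.27 i$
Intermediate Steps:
$k = 50762$ ($k = -145024 + 195786 = 50762$)
$\sqrt{- 54 \left(1878 + 27\right) + k} = \sqrt{- 54 \left(1878 + 27\right) + 50762} = \sqrt{\left(-54\right) 1905 + 50762} = \sqrt{-102870 + 50762} = \sqrt{-52108} = 2 i \sqrt{13027}$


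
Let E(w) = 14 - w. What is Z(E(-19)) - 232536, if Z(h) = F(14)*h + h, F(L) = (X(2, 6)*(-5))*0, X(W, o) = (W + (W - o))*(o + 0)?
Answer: -232503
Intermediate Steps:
X(W, o) = o*(-o + 2*W) (X(W, o) = (-o + 2*W)*o = o*(-o + 2*W))
F(L) = 0 (F(L) = ((6*(-1*6 + 2*2))*(-5))*0 = ((6*(-6 + 4))*(-5))*0 = ((6*(-2))*(-5))*0 = -12*(-5)*0 = 60*0 = 0)
Z(h) = h (Z(h) = 0*h + h = 0 + h = h)
Z(E(-19)) - 232536 = (14 - 1*(-19)) - 232536 = (14 + 19) - 232536 = 33 - 232536 = -232503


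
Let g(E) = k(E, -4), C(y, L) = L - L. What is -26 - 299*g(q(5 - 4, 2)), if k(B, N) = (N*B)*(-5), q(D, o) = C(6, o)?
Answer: -26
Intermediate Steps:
C(y, L) = 0
q(D, o) = 0
k(B, N) = -5*B*N (k(B, N) = (B*N)*(-5) = -5*B*N)
g(E) = 20*E (g(E) = -5*E*(-4) = 20*E)
-26 - 299*g(q(5 - 4, 2)) = -26 - 5980*0 = -26 - 299*0 = -26 + 0 = -26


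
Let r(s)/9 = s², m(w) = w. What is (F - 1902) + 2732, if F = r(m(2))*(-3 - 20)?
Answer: 2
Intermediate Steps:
r(s) = 9*s²
F = -828 (F = (9*2²)*(-3 - 20) = (9*4)*(-23) = 36*(-23) = -828)
(F - 1902) + 2732 = (-828 - 1902) + 2732 = -2730 + 2732 = 2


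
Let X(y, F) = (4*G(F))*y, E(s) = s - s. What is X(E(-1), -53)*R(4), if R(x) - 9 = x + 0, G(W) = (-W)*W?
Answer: 0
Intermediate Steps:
E(s) = 0
G(W) = -W²
X(y, F) = -4*y*F² (X(y, F) = (4*(-F²))*y = (-4*F²)*y = -4*y*F²)
R(x) = 9 + x (R(x) = 9 + (x + 0) = 9 + x)
X(E(-1), -53)*R(4) = (-4*0*(-53)²)*(9 + 4) = -4*0*2809*13 = 0*13 = 0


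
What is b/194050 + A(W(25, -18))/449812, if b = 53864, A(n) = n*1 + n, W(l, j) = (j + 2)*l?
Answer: 3009179196/10910752325 ≈ 0.27580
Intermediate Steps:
W(l, j) = l*(2 + j) (W(l, j) = (2 + j)*l = l*(2 + j))
A(n) = 2*n (A(n) = n + n = 2*n)
b/194050 + A(W(25, -18))/449812 = 53864/194050 + (2*(25*(2 - 18)))/449812 = 53864*(1/194050) + (2*(25*(-16)))*(1/449812) = 26932/97025 + (2*(-400))*(1/449812) = 26932/97025 - 800*1/449812 = 26932/97025 - 200/112453 = 3009179196/10910752325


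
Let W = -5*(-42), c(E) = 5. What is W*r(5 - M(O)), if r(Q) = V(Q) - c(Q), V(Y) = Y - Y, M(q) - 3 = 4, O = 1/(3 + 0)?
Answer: -1050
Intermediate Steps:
O = ⅓ (O = 1/3 = ⅓ ≈ 0.33333)
M(q) = 7 (M(q) = 3 + 4 = 7)
W = 210
V(Y) = 0
r(Q) = -5 (r(Q) = 0 - 1*5 = 0 - 5 = -5)
W*r(5 - M(O)) = 210*(-5) = -1050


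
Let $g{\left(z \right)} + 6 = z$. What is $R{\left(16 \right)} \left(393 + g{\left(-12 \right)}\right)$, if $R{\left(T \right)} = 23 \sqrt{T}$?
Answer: $34500$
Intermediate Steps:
$g{\left(z \right)} = -6 + z$
$R{\left(16 \right)} \left(393 + g{\left(-12 \right)}\right) = 23 \sqrt{16} \left(393 - 18\right) = 23 \cdot 4 \left(393 - 18\right) = 92 \cdot 375 = 34500$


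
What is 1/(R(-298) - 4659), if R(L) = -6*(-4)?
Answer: -1/4635 ≈ -0.00021575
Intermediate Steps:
R(L) = 24
1/(R(-298) - 4659) = 1/(24 - 4659) = 1/(-4635) = -1/4635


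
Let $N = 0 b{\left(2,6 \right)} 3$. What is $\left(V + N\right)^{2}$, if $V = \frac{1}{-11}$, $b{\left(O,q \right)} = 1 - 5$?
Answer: $\frac{1}{121} \approx 0.0082645$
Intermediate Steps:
$b{\left(O,q \right)} = -4$
$V = - \frac{1}{11} \approx -0.090909$
$N = 0$ ($N = 0 \left(-4\right) 3 = 0 \cdot 3 = 0$)
$\left(V + N\right)^{2} = \left(- \frac{1}{11} + 0\right)^{2} = \left(- \frac{1}{11}\right)^{2} = \frac{1}{121}$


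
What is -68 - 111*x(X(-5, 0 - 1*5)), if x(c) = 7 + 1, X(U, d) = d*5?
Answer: -956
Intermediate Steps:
X(U, d) = 5*d
x(c) = 8
-68 - 111*x(X(-5, 0 - 1*5)) = -68 - 111*8 = -68 - 888 = -956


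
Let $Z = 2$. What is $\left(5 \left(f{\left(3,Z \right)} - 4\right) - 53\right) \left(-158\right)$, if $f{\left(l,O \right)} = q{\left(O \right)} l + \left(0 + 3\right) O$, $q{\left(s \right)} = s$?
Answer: $2054$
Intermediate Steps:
$f{\left(l,O \right)} = 3 O + O l$ ($f{\left(l,O \right)} = O l + \left(0 + 3\right) O = O l + 3 O = 3 O + O l$)
$\left(5 \left(f{\left(3,Z \right)} - 4\right) - 53\right) \left(-158\right) = \left(5 \left(2 \left(3 + 3\right) - 4\right) - 53\right) \left(-158\right) = \left(5 \left(2 \cdot 6 - 4\right) - 53\right) \left(-158\right) = \left(5 \left(12 - 4\right) - 53\right) \left(-158\right) = \left(5 \cdot 8 - 53\right) \left(-158\right) = \left(40 - 53\right) \left(-158\right) = \left(-13\right) \left(-158\right) = 2054$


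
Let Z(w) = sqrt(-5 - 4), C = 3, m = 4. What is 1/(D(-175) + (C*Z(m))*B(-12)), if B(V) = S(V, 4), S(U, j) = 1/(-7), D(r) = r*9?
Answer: -8575/13505634 + 7*I/13505634 ≈ -0.00063492 + 5.183e-7*I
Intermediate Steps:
D(r) = 9*r
S(U, j) = -1/7
Z(w) = 3*I (Z(w) = sqrt(-9) = 3*I)
B(V) = -1/7
1/(D(-175) + (C*Z(m))*B(-12)) = 1/(9*(-175) + (3*(3*I))*(-1/7)) = 1/(-1575 + (9*I)*(-1/7)) = 1/(-1575 - 9*I/7) = 49*(-1575 + 9*I/7)/121550706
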